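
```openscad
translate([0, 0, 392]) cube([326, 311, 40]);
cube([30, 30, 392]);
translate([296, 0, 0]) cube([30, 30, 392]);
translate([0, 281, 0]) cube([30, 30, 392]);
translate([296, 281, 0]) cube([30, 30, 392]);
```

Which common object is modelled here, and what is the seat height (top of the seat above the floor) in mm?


A stool. The seat height is 432 mm.

A 326×311×40 slab at z = 392 on four corner posts — a stool. The seat top is 392 + 40 = 432 mm.


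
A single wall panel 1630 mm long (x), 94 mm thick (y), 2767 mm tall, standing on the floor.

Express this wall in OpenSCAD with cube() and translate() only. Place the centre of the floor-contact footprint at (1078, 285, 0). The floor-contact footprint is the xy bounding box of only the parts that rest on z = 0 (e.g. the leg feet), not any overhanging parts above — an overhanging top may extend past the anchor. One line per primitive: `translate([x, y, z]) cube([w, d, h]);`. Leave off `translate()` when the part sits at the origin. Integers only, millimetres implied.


translate([263, 238, 0]) cube([1630, 94, 2767]);


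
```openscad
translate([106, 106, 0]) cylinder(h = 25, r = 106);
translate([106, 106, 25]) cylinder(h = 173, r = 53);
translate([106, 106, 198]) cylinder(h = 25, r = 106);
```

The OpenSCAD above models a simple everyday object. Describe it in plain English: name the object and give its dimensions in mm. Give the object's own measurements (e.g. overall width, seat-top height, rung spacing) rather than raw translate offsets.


A spool: two coaxial disc flanges of radius 106 mm and thickness 25 mm, joined by a core cylinder of radius 53 mm and height 173 mm. The lower flange rests on z = 0 and the three cylinders share a vertical axis.


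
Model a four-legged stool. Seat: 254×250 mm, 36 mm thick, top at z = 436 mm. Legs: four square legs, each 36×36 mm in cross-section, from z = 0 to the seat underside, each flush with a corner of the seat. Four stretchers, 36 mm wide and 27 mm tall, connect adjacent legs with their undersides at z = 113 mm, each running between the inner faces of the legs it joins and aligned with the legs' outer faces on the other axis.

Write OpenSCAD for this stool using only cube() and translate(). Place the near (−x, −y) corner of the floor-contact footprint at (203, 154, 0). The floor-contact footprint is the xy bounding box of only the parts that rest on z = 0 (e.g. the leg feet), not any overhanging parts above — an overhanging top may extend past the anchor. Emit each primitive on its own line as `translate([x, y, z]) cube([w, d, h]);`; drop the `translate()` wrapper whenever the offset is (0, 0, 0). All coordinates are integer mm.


// leg_h = 436 - 36 = 400
// stretcher span = 254 - 2*36 = 182
translate([203, 154, 400]) cube([254, 250, 36]);
translate([203, 154, 0]) cube([36, 36, 400]);
translate([421, 154, 0]) cube([36, 36, 400]);
translate([203, 368, 0]) cube([36, 36, 400]);
translate([421, 368, 0]) cube([36, 36, 400]);
translate([239, 154, 113]) cube([182, 36, 27]);
translate([239, 368, 113]) cube([182, 36, 27]);
translate([203, 190, 113]) cube([36, 178, 27]);
translate([421, 190, 113]) cube([36, 178, 27]);


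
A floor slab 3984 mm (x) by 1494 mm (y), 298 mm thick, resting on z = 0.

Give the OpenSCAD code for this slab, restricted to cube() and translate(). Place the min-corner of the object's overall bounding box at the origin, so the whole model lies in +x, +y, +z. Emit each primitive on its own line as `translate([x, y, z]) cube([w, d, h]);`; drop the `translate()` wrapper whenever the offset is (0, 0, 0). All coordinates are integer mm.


cube([3984, 1494, 298]);


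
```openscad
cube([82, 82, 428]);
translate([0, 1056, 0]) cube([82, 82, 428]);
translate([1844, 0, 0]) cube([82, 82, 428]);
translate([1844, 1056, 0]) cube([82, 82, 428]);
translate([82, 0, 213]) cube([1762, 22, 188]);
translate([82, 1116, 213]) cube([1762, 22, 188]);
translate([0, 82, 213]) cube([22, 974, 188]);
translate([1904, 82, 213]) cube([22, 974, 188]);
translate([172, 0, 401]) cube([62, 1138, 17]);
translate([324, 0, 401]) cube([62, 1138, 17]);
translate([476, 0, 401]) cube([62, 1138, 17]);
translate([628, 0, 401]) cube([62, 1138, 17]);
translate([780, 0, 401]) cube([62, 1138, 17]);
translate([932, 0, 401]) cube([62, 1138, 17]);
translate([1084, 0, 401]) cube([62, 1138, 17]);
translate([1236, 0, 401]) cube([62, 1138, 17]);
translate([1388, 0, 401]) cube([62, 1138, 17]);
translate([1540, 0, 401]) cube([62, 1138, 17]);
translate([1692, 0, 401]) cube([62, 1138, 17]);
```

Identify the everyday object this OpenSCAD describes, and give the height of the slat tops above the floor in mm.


A bed frame. The slat-top height is 418 mm.

Four posts, four rails, and a row of slats — a bed frame. Slats sit on the rails at z = 213 + 188 = 401; with slat thickness 17, the top is 418 mm.


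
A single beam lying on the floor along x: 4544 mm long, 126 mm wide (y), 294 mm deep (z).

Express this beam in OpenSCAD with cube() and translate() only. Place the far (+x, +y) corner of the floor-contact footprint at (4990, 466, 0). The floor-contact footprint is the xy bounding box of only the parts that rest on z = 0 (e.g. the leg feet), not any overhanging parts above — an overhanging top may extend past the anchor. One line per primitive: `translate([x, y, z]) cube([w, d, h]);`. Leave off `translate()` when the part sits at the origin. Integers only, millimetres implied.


translate([446, 340, 0]) cube([4544, 126, 294]);


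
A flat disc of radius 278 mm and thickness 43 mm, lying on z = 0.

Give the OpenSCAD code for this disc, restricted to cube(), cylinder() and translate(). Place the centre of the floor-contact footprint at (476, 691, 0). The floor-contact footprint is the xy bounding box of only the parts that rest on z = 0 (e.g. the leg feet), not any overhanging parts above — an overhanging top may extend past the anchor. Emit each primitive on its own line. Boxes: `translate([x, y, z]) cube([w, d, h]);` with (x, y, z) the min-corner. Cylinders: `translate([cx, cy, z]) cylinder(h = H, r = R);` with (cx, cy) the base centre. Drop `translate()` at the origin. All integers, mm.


translate([476, 691, 0]) cylinder(h = 43, r = 278);


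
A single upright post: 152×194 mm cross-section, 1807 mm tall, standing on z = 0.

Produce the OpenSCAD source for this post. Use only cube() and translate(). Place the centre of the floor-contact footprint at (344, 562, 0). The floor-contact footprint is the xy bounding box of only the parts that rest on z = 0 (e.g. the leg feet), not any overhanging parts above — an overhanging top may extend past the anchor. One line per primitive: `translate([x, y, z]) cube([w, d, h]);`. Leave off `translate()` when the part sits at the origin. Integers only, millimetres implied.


translate([268, 465, 0]) cube([152, 194, 1807]);


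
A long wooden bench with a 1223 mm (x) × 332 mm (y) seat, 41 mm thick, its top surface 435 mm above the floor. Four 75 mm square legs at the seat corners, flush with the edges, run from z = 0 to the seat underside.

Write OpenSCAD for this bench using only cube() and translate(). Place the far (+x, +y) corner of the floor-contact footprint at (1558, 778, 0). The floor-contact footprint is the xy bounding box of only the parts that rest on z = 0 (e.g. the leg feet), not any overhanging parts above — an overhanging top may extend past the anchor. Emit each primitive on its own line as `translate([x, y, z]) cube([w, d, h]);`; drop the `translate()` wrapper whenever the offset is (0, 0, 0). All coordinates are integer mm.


translate([335, 446, 394]) cube([1223, 332, 41]);
translate([335, 446, 0]) cube([75, 75, 394]);
translate([335, 703, 0]) cube([75, 75, 394]);
translate([1483, 446, 0]) cube([75, 75, 394]);
translate([1483, 703, 0]) cube([75, 75, 394]);


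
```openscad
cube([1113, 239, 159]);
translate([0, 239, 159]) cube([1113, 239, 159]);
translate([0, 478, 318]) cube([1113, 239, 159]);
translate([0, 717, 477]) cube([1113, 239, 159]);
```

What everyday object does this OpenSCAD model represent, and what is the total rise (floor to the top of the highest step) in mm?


A staircase. The total rise is 636 mm.

4 identical blocks, each offset up and back from the previous — a staircase. Each step is 159 mm tall and there are 4 of them, so the total rise is 4 × 159 = 636 mm.


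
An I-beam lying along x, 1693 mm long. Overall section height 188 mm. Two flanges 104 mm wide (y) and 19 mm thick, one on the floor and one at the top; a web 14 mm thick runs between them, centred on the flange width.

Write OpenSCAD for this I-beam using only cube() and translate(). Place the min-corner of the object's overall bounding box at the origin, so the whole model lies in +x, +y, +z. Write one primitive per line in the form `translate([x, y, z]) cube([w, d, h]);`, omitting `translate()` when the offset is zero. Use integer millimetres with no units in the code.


cube([1693, 104, 19]);
translate([0, 45, 19]) cube([1693, 14, 150]);
translate([0, 0, 169]) cube([1693, 104, 19]);


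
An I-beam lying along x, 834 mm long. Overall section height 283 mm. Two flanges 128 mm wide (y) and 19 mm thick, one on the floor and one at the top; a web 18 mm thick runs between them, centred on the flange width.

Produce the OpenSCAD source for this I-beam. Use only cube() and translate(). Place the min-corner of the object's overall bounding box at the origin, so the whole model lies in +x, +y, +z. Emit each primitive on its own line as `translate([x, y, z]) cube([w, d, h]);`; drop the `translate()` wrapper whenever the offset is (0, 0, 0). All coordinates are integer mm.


cube([834, 128, 19]);
translate([0, 55, 19]) cube([834, 18, 245]);
translate([0, 0, 264]) cube([834, 128, 19]);


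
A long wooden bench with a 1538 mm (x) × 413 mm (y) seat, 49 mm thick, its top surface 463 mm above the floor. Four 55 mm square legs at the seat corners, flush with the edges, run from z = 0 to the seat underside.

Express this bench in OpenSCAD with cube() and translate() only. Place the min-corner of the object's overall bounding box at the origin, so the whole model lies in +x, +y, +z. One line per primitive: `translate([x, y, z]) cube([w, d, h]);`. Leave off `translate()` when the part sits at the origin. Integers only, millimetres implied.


translate([0, 0, 414]) cube([1538, 413, 49]);
cube([55, 55, 414]);
translate([0, 358, 0]) cube([55, 55, 414]);
translate([1483, 0, 0]) cube([55, 55, 414]);
translate([1483, 358, 0]) cube([55, 55, 414]);


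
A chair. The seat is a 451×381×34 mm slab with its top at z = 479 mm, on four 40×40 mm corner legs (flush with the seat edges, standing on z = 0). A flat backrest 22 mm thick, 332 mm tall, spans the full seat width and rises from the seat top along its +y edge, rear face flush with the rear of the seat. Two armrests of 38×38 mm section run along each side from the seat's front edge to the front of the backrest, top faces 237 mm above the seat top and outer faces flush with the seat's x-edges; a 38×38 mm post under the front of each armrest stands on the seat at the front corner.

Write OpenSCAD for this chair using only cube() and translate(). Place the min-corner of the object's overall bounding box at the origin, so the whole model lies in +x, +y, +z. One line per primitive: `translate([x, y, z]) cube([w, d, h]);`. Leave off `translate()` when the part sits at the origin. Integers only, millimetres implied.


translate([0, 0, 445]) cube([451, 381, 34]);
cube([40, 40, 445]);
translate([411, 0, 0]) cube([40, 40, 445]);
translate([0, 341, 0]) cube([40, 40, 445]);
translate([411, 341, 0]) cube([40, 40, 445]);
translate([0, 359, 479]) cube([451, 22, 332]);
translate([0, 0, 678]) cube([38, 359, 38]);
translate([413, 0, 678]) cube([38, 359, 38]);
translate([0, 0, 479]) cube([38, 38, 199]);
translate([413, 0, 479]) cube([38, 38, 199]);


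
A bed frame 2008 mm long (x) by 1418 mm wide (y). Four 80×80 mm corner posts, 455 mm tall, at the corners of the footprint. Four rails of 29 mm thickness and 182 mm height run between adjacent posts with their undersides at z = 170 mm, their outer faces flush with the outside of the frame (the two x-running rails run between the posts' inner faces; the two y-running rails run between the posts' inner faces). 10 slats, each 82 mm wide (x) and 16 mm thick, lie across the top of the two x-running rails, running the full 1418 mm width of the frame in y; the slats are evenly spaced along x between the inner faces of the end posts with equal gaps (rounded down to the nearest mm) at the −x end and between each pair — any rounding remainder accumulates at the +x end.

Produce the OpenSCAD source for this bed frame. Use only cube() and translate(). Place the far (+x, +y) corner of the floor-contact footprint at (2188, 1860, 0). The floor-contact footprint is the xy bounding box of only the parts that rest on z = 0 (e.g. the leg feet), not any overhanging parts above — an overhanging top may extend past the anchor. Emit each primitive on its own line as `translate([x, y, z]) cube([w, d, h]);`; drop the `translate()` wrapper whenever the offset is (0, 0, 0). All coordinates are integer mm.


// slat z = rail_z + rail_h = 170 + 182 = 352
// slat gap = ⌊(1848 − 10·82) / 11⌋ = 93
translate([180, 442, 0]) cube([80, 80, 455]);
translate([180, 1780, 0]) cube([80, 80, 455]);
translate([2108, 442, 0]) cube([80, 80, 455]);
translate([2108, 1780, 0]) cube([80, 80, 455]);
translate([260, 442, 170]) cube([1848, 29, 182]);
translate([260, 1831, 170]) cube([1848, 29, 182]);
translate([180, 522, 170]) cube([29, 1258, 182]);
translate([2159, 522, 170]) cube([29, 1258, 182]);
translate([353, 442, 352]) cube([82, 1418, 16]);
translate([528, 442, 352]) cube([82, 1418, 16]);
translate([703, 442, 352]) cube([82, 1418, 16]);
translate([878, 442, 352]) cube([82, 1418, 16]);
translate([1053, 442, 352]) cube([82, 1418, 16]);
translate([1228, 442, 352]) cube([82, 1418, 16]);
translate([1403, 442, 352]) cube([82, 1418, 16]);
translate([1578, 442, 352]) cube([82, 1418, 16]);
translate([1753, 442, 352]) cube([82, 1418, 16]);
translate([1928, 442, 352]) cube([82, 1418, 16]);


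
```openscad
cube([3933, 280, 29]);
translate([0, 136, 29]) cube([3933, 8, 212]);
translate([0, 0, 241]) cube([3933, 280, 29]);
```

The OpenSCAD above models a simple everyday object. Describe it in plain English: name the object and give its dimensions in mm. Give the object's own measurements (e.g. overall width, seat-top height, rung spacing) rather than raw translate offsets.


An I-beam lying along x, 3933 mm long. Overall section height 270 mm. Two flanges 280 mm wide (y) and 29 mm thick, one on the floor and one at the top; a web 8 mm thick runs between them, centred on the flange width.


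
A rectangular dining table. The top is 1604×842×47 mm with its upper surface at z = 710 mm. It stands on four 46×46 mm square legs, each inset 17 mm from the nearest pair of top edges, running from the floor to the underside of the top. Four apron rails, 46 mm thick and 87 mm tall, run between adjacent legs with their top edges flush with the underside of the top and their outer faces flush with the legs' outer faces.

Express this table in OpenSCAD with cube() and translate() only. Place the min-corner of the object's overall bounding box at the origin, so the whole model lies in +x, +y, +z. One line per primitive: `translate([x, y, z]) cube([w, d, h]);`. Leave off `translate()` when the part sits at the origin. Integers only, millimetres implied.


translate([0, 0, 663]) cube([1604, 842, 47]);
translate([17, 17, 0]) cube([46, 46, 663]);
translate([1541, 17, 0]) cube([46, 46, 663]);
translate([17, 779, 0]) cube([46, 46, 663]);
translate([1541, 779, 0]) cube([46, 46, 663]);
translate([63, 17, 576]) cube([1478, 46, 87]);
translate([63, 779, 576]) cube([1478, 46, 87]);
translate([17, 63, 576]) cube([46, 716, 87]);
translate([1541, 63, 576]) cube([46, 716, 87]);


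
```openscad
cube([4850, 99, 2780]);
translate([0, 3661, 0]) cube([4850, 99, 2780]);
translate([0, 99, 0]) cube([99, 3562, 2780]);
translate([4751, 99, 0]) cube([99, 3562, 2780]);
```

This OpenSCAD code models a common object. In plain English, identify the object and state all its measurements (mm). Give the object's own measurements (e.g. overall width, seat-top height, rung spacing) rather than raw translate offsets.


The wall frame of a small rectangular building: four walls, each 2780 mm tall and 99 mm thick, enclosing a footprint 4850 mm (x) by 3760 mm (y) outside-to-outside, with no floor or roof. The front and back walls (the −y and +y sides) span the full width; the two side walls fit between them.


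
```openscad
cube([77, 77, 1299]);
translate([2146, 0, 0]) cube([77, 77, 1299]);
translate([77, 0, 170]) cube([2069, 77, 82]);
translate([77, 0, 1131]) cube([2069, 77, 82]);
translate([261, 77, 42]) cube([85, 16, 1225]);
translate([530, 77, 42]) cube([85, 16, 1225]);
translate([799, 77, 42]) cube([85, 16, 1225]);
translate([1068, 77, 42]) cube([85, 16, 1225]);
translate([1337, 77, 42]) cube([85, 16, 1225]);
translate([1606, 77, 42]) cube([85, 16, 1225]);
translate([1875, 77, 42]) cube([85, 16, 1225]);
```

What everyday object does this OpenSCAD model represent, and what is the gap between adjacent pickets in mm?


A fence section. The picket gap is 184 mm.

Two posts, two rails, 7 pickets — a fence section. Span 2069 mm holds 7 pickets of 85 mm with 8 equal gaps: ⌊(2069 − 7·85) / 8⌋ = 184 mm.


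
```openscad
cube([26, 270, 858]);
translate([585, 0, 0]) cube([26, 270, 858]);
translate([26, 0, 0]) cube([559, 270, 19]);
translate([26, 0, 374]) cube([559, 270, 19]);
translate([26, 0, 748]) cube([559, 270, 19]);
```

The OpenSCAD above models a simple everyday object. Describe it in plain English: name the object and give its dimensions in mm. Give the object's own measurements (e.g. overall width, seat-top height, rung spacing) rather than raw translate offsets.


An open bookshelf. Two side panels, each 26 mm thick, 270 mm deep and 858 mm tall, stand 611 mm apart (outside-to-outside). Between them sit 3 shelves, each 19 mm thick and 270 mm deep, spanning the full gap between the sides. The bottom shelf rests on the floor (its underside at z = 0) and the clear gap between one shelf's top and the next shelf's underside is 355 mm.


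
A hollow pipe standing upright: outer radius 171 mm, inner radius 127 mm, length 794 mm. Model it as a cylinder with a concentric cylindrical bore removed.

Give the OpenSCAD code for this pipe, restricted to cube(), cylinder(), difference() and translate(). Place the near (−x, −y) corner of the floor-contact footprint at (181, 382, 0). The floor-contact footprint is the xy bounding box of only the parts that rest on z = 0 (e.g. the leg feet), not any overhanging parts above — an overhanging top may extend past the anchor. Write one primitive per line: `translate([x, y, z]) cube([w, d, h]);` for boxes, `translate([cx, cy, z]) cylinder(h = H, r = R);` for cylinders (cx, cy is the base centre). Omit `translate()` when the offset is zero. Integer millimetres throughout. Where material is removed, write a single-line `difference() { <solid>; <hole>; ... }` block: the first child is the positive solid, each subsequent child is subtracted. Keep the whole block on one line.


difference() { translate([352, 553, 0]) cylinder(h = 794, r = 171); translate([352, 553, 0]) cylinder(h = 794, r = 127); }


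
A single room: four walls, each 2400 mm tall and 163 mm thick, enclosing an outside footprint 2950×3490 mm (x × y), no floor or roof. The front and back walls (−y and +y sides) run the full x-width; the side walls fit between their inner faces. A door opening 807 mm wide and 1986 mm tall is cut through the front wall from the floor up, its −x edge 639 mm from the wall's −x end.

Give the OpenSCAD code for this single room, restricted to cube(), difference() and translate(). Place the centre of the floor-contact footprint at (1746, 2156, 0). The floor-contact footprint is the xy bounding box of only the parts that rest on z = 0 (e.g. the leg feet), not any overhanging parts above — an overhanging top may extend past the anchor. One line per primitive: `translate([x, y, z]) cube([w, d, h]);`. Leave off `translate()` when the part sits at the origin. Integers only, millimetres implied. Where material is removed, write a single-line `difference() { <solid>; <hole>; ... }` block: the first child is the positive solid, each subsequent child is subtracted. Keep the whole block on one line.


difference() { translate([271, 411, 0]) cube([2950, 163, 2400]); translate([910, 411, 0]) cube([807, 163, 1986]); }
translate([271, 3738, 0]) cube([2950, 163, 2400]);
translate([271, 574, 0]) cube([163, 3164, 2400]);
translate([3058, 574, 0]) cube([163, 3164, 2400]);


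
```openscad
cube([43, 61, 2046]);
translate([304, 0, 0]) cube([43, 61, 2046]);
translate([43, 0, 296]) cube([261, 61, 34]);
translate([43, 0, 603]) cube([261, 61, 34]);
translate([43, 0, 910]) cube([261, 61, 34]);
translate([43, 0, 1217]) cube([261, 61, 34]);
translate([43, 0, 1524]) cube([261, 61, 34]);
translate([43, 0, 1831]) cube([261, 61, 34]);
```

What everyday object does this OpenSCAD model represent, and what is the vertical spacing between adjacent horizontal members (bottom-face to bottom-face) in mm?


A ladder. The rung spacing is 307 mm.

Two tall 43×61 posts with 6 short bars between them — a ladder. Adjacent rungs sit at z = 296 and z = 603, so the spacing is 603 − 296 = 307 mm.


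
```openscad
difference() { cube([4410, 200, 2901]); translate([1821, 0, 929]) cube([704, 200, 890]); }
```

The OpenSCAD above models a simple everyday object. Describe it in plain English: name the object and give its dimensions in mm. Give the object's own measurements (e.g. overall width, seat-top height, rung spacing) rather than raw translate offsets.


A wall 4410 mm long (x), 200 mm thick (y), 2901 mm tall, with a rectangular window opening cut through it. The opening is 704 mm wide and 890 mm tall; its sill is at z = 929 mm and its near (−x) edge is 1821 mm from the wall's −x end. The opening passes through the full wall thickness.


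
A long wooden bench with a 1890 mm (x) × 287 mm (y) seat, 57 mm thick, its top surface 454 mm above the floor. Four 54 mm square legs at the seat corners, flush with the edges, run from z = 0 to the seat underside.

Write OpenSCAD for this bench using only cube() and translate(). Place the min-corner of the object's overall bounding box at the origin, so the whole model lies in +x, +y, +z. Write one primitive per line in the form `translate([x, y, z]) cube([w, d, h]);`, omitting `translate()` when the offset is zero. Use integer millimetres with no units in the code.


translate([0, 0, 397]) cube([1890, 287, 57]);
cube([54, 54, 397]);
translate([0, 233, 0]) cube([54, 54, 397]);
translate([1836, 0, 0]) cube([54, 54, 397]);
translate([1836, 233, 0]) cube([54, 54, 397]);


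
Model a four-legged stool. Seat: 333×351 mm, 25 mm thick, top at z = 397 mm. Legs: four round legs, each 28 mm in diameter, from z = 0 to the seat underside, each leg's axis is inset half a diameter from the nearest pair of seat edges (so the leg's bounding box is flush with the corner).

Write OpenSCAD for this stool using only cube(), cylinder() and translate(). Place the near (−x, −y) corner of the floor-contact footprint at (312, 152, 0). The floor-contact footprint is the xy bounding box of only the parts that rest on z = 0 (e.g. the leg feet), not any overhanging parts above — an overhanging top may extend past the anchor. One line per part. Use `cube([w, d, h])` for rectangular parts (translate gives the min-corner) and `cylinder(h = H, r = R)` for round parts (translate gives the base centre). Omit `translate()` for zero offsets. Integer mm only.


translate([312, 152, 372]) cube([333, 351, 25]);
translate([326, 166, 0]) cylinder(h = 372, r = 14);
translate([631, 166, 0]) cylinder(h = 372, r = 14);
translate([326, 489, 0]) cylinder(h = 372, r = 14);
translate([631, 489, 0]) cylinder(h = 372, r = 14);


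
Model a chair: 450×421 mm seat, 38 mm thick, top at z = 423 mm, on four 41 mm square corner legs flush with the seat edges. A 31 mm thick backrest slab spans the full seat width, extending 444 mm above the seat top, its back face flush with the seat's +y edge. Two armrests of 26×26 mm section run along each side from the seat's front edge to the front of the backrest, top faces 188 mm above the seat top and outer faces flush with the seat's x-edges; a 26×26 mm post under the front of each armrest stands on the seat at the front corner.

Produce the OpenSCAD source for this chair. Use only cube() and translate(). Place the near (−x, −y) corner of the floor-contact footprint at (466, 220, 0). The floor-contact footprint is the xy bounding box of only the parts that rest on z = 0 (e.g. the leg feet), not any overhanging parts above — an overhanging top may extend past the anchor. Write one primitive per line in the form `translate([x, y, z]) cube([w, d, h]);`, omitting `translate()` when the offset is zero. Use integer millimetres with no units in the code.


translate([466, 220, 385]) cube([450, 421, 38]);
translate([466, 220, 0]) cube([41, 41, 385]);
translate([875, 220, 0]) cube([41, 41, 385]);
translate([466, 600, 0]) cube([41, 41, 385]);
translate([875, 600, 0]) cube([41, 41, 385]);
translate([466, 610, 423]) cube([450, 31, 444]);
translate([466, 220, 585]) cube([26, 390, 26]);
translate([890, 220, 585]) cube([26, 390, 26]);
translate([466, 220, 423]) cube([26, 26, 162]);
translate([890, 220, 423]) cube([26, 26, 162]);


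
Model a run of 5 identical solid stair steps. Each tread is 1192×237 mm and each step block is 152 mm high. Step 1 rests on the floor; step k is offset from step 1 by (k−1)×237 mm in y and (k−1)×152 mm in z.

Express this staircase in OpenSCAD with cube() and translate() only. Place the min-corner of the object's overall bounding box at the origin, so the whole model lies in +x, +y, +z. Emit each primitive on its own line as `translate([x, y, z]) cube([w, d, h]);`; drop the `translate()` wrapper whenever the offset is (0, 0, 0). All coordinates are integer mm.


cube([1192, 237, 152]);
translate([0, 237, 152]) cube([1192, 237, 152]);
translate([0, 474, 304]) cube([1192, 237, 152]);
translate([0, 711, 456]) cube([1192, 237, 152]);
translate([0, 948, 608]) cube([1192, 237, 152]);


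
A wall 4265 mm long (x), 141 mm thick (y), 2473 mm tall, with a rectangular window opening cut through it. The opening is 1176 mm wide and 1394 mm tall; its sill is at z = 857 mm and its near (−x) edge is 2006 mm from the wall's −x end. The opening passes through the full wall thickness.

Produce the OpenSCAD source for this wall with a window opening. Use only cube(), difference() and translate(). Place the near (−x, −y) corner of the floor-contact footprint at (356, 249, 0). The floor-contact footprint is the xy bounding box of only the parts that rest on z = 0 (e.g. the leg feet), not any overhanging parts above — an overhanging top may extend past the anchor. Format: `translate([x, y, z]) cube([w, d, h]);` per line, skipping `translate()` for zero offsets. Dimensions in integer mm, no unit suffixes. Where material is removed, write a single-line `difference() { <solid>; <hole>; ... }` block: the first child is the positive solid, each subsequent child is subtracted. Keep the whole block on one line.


difference() { translate([356, 249, 0]) cube([4265, 141, 2473]); translate([2362, 249, 857]) cube([1176, 141, 1394]); }


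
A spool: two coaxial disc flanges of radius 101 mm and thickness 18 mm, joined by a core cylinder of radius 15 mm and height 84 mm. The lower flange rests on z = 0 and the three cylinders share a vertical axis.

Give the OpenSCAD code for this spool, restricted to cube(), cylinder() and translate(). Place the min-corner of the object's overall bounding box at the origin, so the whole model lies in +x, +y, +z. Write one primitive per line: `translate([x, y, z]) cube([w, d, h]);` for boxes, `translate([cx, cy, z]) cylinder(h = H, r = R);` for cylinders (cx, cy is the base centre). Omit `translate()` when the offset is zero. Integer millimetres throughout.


translate([101, 101, 0]) cylinder(h = 18, r = 101);
translate([101, 101, 18]) cylinder(h = 84, r = 15);
translate([101, 101, 102]) cylinder(h = 18, r = 101);


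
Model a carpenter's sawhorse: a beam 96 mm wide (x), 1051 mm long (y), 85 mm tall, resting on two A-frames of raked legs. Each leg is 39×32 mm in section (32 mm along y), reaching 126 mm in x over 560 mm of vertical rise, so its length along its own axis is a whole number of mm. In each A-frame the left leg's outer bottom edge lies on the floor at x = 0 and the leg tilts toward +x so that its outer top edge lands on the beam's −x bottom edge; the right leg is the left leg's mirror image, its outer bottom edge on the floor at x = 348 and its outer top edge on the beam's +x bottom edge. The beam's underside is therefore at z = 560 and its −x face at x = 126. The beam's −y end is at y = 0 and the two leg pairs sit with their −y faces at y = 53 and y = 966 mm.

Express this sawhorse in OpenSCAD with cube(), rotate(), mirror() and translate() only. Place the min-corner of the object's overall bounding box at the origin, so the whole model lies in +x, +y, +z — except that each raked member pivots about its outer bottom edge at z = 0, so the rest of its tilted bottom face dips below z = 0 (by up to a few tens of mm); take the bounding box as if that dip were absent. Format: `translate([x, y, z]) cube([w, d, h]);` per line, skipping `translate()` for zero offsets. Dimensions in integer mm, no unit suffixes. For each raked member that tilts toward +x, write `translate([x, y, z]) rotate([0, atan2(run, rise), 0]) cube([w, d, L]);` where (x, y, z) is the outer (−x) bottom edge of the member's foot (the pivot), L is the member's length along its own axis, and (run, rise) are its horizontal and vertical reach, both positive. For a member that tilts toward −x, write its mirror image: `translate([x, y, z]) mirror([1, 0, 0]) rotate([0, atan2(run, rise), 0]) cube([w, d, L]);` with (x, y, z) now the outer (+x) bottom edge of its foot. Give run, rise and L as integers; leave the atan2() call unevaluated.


translate([126, 0, 560]) cube([96, 1051, 85]);
translate([0, 53, 0]) rotate([0, atan2(126, 560), 0]) cube([39, 32, 574]);
translate([348, 53, 0]) mirror([1, 0, 0]) rotate([0, atan2(126, 560), 0]) cube([39, 32, 574]);
translate([0, 966, 0]) rotate([0, atan2(126, 560), 0]) cube([39, 32, 574]);
translate([348, 966, 0]) mirror([1, 0, 0]) rotate([0, atan2(126, 560), 0]) cube([39, 32, 574]);


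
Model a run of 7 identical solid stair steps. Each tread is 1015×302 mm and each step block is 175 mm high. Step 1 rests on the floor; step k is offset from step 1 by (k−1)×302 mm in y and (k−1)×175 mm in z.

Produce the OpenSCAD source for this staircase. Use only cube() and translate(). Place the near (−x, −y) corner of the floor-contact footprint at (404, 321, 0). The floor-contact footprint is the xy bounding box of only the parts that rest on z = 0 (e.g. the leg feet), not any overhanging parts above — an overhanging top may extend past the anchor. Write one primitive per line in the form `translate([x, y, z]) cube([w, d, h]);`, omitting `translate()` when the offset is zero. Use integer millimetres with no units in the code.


translate([404, 321, 0]) cube([1015, 302, 175]);
translate([404, 623, 175]) cube([1015, 302, 175]);
translate([404, 925, 350]) cube([1015, 302, 175]);
translate([404, 1227, 525]) cube([1015, 302, 175]);
translate([404, 1529, 700]) cube([1015, 302, 175]);
translate([404, 1831, 875]) cube([1015, 302, 175]);
translate([404, 2133, 1050]) cube([1015, 302, 175]);


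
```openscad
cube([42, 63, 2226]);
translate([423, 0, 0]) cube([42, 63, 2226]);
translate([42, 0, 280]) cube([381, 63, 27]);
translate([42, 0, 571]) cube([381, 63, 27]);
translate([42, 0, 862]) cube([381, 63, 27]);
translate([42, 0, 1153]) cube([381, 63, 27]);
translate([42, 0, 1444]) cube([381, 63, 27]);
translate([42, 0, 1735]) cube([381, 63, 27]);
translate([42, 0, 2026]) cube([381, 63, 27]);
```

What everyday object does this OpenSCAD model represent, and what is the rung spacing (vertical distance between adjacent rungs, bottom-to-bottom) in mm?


A ladder. The rung spacing is 291 mm.

Two tall 42×63 posts with 7 short bars between them — a ladder. Adjacent rungs sit at z = 280 and z = 571, so the spacing is 571 − 280 = 291 mm.


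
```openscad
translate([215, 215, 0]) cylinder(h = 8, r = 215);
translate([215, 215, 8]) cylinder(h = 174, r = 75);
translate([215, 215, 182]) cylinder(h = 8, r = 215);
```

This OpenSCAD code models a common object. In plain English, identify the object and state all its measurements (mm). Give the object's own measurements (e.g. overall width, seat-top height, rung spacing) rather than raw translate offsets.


A spool: two coaxial disc flanges of radius 215 mm and thickness 8 mm, joined by a core cylinder of radius 75 mm and height 174 mm. The lower flange rests on z = 0 and the three cylinders share a vertical axis.


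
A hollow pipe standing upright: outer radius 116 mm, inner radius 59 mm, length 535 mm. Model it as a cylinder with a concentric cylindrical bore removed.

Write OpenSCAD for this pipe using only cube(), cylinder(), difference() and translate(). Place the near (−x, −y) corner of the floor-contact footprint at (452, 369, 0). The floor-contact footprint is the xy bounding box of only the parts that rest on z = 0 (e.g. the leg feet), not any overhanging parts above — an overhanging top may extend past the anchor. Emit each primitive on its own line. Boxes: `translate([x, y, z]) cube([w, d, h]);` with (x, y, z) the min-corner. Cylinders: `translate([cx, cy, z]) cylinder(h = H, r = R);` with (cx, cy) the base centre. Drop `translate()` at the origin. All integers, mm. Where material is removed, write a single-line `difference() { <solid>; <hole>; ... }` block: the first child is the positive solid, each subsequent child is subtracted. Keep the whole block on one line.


difference() { translate([568, 485, 0]) cylinder(h = 535, r = 116); translate([568, 485, 0]) cylinder(h = 535, r = 59); }


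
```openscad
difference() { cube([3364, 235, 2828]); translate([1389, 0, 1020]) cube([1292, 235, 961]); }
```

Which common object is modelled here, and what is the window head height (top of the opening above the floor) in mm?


A wall with a window opening. The window head height is 1981 mm.

A wall with a rectangular opening subtracted — a window. Sill at z = 1020, opening 961 mm tall, so the head is at 1020 + 961 = 1981 mm.


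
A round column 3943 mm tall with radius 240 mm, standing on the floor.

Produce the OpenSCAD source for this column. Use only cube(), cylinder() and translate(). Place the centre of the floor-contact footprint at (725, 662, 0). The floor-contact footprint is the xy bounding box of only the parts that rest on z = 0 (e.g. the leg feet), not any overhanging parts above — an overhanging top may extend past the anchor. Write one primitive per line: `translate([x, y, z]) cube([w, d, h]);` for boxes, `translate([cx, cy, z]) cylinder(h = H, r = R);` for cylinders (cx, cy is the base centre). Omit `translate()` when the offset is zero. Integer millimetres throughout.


translate([725, 662, 0]) cylinder(h = 3943, r = 240);


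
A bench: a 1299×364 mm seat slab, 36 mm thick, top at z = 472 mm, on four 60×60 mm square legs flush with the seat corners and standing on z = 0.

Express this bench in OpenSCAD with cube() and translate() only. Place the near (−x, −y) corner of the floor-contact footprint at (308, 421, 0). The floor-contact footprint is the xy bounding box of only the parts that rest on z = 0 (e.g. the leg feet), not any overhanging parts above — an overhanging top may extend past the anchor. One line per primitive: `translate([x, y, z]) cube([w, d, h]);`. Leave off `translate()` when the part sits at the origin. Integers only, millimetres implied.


translate([308, 421, 436]) cube([1299, 364, 36]);
translate([308, 421, 0]) cube([60, 60, 436]);
translate([308, 725, 0]) cube([60, 60, 436]);
translate([1547, 421, 0]) cube([60, 60, 436]);
translate([1547, 725, 0]) cube([60, 60, 436]);


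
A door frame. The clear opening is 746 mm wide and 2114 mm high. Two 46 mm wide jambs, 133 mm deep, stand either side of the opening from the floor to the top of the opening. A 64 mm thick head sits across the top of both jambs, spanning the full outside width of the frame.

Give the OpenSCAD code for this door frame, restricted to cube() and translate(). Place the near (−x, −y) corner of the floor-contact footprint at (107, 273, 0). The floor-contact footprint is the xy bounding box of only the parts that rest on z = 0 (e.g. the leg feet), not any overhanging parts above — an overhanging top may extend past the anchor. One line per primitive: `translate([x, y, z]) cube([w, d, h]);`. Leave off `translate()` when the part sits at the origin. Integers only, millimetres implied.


translate([107, 273, 0]) cube([46, 133, 2114]);
translate([899, 273, 0]) cube([46, 133, 2114]);
translate([107, 273, 2114]) cube([838, 133, 64]);


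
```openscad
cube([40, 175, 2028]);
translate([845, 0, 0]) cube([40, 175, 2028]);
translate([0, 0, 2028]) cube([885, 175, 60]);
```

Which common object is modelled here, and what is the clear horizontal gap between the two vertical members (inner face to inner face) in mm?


A door frame. The clear opening width is 805 mm.

Two 2028 mm tall posts with a header on top — a door frame. The left jamb is 40 mm wide at x = 0; the right jamb starts at x = 845. The clear opening is 845 − 40 = 805 mm.


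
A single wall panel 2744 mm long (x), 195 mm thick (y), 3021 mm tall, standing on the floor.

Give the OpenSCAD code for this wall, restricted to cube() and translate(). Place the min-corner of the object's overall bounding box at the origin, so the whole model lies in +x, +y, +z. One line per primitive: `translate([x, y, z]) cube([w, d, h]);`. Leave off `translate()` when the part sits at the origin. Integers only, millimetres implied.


cube([2744, 195, 3021]);


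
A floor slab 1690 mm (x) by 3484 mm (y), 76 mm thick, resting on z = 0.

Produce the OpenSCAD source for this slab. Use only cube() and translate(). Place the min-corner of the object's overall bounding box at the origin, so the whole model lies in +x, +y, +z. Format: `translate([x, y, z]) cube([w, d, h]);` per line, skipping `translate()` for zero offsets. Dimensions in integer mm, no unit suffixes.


cube([1690, 3484, 76]);


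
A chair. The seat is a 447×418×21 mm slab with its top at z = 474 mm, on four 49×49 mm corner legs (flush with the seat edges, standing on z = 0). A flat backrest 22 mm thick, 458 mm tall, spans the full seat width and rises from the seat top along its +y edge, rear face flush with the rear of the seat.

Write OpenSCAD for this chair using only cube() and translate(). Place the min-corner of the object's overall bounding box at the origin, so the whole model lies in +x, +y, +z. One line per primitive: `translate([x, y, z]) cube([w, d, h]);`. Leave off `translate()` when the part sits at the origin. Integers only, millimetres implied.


translate([0, 0, 453]) cube([447, 418, 21]);
cube([49, 49, 453]);
translate([398, 0, 0]) cube([49, 49, 453]);
translate([0, 369, 0]) cube([49, 49, 453]);
translate([398, 369, 0]) cube([49, 49, 453]);
translate([0, 396, 474]) cube([447, 22, 458]);


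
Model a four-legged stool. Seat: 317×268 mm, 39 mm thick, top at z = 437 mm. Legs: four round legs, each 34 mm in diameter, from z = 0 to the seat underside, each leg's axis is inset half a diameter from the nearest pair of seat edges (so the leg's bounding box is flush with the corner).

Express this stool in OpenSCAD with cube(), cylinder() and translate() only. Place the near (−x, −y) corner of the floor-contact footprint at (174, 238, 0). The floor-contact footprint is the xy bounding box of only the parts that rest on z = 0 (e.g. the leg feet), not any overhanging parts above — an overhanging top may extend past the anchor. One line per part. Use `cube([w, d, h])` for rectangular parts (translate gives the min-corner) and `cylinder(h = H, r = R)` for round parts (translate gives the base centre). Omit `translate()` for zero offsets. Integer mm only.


// leg_h = 437 - 39 = 398
translate([174, 238, 398]) cube([317, 268, 39]);
translate([191, 255, 0]) cylinder(h = 398, r = 17);
translate([474, 255, 0]) cylinder(h = 398, r = 17);
translate([191, 489, 0]) cylinder(h = 398, r = 17);
translate([474, 489, 0]) cylinder(h = 398, r = 17);
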